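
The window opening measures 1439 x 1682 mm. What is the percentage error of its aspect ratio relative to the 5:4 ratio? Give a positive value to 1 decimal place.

6.5%

Ratio = 1682 / 1439 ≈ 1.1689.
Ideal 5:4 = 1.2500. |1.1689 − 1.2500| / 1.2500 ≈ 6.49% → 6.5%.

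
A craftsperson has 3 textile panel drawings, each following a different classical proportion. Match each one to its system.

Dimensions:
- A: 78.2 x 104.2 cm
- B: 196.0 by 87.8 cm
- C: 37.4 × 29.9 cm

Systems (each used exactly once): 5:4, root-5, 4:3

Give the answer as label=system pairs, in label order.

Ratios: A ≈ 1.332; B ≈ 2.232; C ≈ 1.251.
Targets: 5:4 ≈ 1.250; root-5 ≈ 2.236; 4:3 ≈ 1.333.

A=4:3, B=root-5, C=5:4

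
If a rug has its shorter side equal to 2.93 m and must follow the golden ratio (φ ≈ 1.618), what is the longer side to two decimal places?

golden ratio ≈ 1.61803.
Longer side = 2.93 × 1.61803 ≈ 4.7408 → 4.74 m.

4.74 m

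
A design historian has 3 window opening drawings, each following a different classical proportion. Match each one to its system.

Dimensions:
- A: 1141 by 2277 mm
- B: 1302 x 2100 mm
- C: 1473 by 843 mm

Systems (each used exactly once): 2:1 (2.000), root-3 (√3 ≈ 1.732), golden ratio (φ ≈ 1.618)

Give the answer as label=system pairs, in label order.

A = 2277/1141 ≈ 1.996 → 2:1 (2.000)
B = 2100/1302 ≈ 1.613 → golden ratio (1.618)
C = 1473/843 ≈ 1.747 → root-3 (1.732)

A=2:1, B=golden ratio, C=root-3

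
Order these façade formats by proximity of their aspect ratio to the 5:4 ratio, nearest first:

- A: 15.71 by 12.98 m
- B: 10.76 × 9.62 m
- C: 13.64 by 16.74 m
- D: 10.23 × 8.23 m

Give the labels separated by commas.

D, C, A, B

A: 15.71/12.98 ≈ 1.210 → |1.210 − 1.250| = 0.040
B: 10.76/9.62 ≈ 1.119 → |1.119 − 1.250| = 0.131
C: 16.74/13.64 ≈ 1.227 → |1.227 − 1.250| = 0.023
D: 10.23/8.23 ≈ 1.243 → |1.243 − 1.250| = 0.007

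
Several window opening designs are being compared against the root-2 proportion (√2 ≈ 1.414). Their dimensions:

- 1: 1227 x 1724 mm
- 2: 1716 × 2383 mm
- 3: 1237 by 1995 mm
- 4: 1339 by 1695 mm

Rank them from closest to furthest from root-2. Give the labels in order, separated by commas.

Ratios: 1 = 1724 / 1227 ≈ 1.405; 2 = 2383 / 1716 ≈ 1.389; 3 = 1995 / 1237 ≈ 1.613; 4 = 1695 / 1339 ≈ 1.266.
|Δ from 1.414|: 1 0.009; 2 0.025; 3 0.199; 4 0.148.

1, 2, 4, 3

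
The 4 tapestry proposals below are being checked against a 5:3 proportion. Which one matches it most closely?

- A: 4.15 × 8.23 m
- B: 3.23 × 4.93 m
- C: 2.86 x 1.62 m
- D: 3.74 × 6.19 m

Target 5:3 ≈ 1.667.
A: 1.983 (Δ0.316)  B: 1.526 (Δ0.141)  C: 1.765 (Δ0.098)  D: 1.655 (Δ0.012)

D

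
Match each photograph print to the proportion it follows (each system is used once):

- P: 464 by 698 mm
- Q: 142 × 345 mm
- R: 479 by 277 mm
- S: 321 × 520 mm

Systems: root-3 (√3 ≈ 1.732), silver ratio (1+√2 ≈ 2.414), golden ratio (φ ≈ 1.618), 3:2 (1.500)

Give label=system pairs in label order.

P = 698/464 ≈ 1.504 → 3:2 (1.500)
Q = 345/142 ≈ 2.430 → silver ratio (2.414)
R = 479/277 ≈ 1.729 → root-3 (1.732)
S = 520/321 ≈ 1.620 → golden ratio (1.618)

P=3:2, Q=silver ratio, R=root-3, S=golden ratio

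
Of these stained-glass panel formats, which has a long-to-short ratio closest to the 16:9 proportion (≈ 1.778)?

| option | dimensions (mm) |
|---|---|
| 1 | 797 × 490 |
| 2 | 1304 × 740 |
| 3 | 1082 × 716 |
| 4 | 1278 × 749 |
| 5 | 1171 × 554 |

Ratios (long/short): 1 ≈ 1.627; 2 ≈ 1.762; 3 ≈ 1.511; 4 ≈ 1.706; 5 ≈ 2.114.
16:9 ≈ 1.778; option 2 is nearest (Δ 0.016).

2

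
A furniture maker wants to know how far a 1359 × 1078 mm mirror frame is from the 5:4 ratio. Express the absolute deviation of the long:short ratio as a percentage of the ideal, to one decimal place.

0.9%

Ratio = 1359 / 1078 ≈ 1.2607.
Ideal 5:4 = 1.2500. |1.2607 − 1.2500| / 1.2500 ≈ 0.86% → 0.9%.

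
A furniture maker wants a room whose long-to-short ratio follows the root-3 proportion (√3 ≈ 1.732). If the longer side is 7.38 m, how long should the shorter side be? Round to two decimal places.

root-3 ≈ 1.73205.
Shorter side = 7.38 ÷ 1.73205 ≈ 4.2608 → 4.26 m.

4.26 m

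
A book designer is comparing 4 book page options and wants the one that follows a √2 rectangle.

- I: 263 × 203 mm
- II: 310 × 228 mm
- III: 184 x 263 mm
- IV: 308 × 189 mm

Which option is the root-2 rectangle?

III

Target root-2 ≈ 1.414.
I: 1.296 (Δ0.118)  II: 1.360 (Δ0.054)  III: 1.429 (Δ0.015)  IV: 1.630 (Δ0.216)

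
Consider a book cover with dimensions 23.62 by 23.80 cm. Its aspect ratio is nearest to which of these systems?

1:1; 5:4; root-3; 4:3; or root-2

Ratio = 23.80 / 23.62 ≈ 1.008.
Distances: 1:1 1.000 (Δ 0.008); 5:4 1.250 (Δ 0.242); root-3 1.732 (Δ 0.724); 4:3 1.333 (Δ 0.325); root-2 1.414 (Δ 0.406).

1:1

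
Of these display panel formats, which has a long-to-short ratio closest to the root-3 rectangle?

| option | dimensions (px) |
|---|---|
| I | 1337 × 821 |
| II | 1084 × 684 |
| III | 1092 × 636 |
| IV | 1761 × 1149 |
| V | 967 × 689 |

Ratios (long/short): I ≈ 1.629; II ≈ 1.585; III ≈ 1.717; IV ≈ 1.533; V ≈ 1.403.
root-3 ≈ 1.732; option III is nearest (Δ 0.015).

III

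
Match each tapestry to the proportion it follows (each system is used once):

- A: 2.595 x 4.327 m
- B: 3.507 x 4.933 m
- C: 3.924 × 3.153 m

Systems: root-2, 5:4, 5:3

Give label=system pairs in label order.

A = 4.327/2.595 ≈ 1.667 → 5:3 (1.667)
B = 4.933/3.507 ≈ 1.407 → root-2 (1.414)
C = 3.924/3.153 ≈ 1.245 → 5:4 (1.250)

A=5:3, B=root-2, C=5:4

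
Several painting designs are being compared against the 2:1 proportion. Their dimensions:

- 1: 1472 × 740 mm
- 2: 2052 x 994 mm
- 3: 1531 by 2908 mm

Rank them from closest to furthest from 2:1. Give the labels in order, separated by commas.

1, 2, 3

Ratios: 1 = 1472 / 740 ≈ 1.989; 2 = 2052 / 994 ≈ 2.064; 3 = 2908 / 1531 ≈ 1.899.
|Δ from 2.000|: 1 0.011; 2 0.064; 3 0.101.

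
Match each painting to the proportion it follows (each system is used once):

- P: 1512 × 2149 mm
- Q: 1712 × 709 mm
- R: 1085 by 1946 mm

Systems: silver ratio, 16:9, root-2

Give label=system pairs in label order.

Ratios: P ≈ 1.421; Q ≈ 2.415; R ≈ 1.794.
Targets: silver ratio ≈ 2.414; 16:9 ≈ 1.778; root-2 ≈ 1.414.

P=root-2, Q=silver ratio, R=16:9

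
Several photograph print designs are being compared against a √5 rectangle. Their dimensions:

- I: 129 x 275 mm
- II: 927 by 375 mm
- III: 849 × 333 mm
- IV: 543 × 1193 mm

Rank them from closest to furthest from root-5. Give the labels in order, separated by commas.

I: 275/129 ≈ 2.132 → |2.132 − 2.236| = 0.104
II: 927/375 ≈ 2.472 → |2.472 − 2.236| = 0.236
III: 849/333 ≈ 2.550 → |2.550 − 2.236| = 0.314
IV: 1193/543 ≈ 2.197 → |2.197 − 2.236| = 0.039

IV, I, II, III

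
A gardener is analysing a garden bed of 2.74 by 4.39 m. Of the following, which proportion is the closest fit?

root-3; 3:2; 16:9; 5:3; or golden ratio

golden ratio

Ratio = 4.39 / 2.74 ≈ 1.602.
Distances: root-3 1.732 (Δ 0.130); 3:2 1.500 (Δ 0.102); 16:9 1.778 (Δ 0.176); 5:3 1.667 (Δ 0.065); golden ratio 1.618 (Δ 0.016).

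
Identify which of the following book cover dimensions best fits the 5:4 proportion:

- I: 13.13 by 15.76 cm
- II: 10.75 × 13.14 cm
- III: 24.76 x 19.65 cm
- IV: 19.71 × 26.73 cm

III

Target 5:4 ≈ 1.250.
I: 1.200 (Δ0.050)  II: 1.222 (Δ0.028)  III: 1.260 (Δ0.010)  IV: 1.356 (Δ0.106)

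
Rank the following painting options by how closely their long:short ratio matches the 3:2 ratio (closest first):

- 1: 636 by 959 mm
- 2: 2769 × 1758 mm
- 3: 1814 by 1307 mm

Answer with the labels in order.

1: 959/636 ≈ 1.508 → |1.508 − 1.500| = 0.008
2: 2769/1758 ≈ 1.575 → |1.575 − 1.500| = 0.075
3: 1814/1307 ≈ 1.388 → |1.388 − 1.500| = 0.112

1, 2, 3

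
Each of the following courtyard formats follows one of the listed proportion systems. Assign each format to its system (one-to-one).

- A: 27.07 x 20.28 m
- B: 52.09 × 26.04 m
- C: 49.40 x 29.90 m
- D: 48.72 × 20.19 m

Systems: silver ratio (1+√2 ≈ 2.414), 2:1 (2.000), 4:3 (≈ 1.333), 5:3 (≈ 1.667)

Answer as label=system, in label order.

A=4:3, B=2:1, C=5:3, D=silver ratio

Ratios: A ≈ 1.335; B ≈ 2.000; C ≈ 1.652; D ≈ 2.413.
Targets: silver ratio ≈ 2.414; 2:1 ≈ 2.000; 4:3 ≈ 1.333; 5:3 ≈ 1.667.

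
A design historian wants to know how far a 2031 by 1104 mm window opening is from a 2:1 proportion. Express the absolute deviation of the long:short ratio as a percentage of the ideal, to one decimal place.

8.0%

Ratio = 2031 / 1104 ≈ 1.8397.
Ideal 2:1 = 2.0000. |1.8397 − 2.0000| / 2.0000 ≈ 8.02% → 8.0%.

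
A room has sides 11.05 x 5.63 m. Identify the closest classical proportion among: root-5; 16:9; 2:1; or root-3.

Ratio = 11.05 / 5.63 ≈ 1.963.
Distances: root-5 2.236 (Δ 0.273); 16:9 1.778 (Δ 0.185); 2:1 2.000 (Δ 0.037); root-3 1.732 (Δ 0.231).

2:1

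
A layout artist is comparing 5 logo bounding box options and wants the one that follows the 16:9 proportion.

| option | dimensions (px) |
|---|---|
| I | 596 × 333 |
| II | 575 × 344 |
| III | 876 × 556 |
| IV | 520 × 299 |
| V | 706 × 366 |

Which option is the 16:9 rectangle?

I

Ratios (long/short): I ≈ 1.790; II ≈ 1.672; III ≈ 1.576; IV ≈ 1.739; V ≈ 1.929.
16:9 ≈ 1.778; option I is nearest (Δ 0.012).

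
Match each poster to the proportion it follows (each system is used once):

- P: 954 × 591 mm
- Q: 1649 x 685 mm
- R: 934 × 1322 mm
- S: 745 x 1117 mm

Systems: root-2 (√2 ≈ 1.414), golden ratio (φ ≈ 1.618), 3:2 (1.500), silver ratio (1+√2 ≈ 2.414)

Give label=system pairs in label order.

P=golden ratio, Q=silver ratio, R=root-2, S=3:2

P = 954/591 ≈ 1.614 → golden ratio (1.618)
Q = 1649/685 ≈ 2.407 → silver ratio (2.414)
R = 1322/934 ≈ 1.415 → root-2 (1.414)
S = 1117/745 ≈ 1.499 → 3:2 (1.500)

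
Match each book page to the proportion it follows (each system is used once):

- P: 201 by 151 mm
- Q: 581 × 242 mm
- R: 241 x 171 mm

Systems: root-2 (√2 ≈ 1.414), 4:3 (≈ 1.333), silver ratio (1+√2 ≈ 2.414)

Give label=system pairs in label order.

P=4:3, Q=silver ratio, R=root-2

Ratios: P ≈ 1.331; Q ≈ 2.401; R ≈ 1.409.
Targets: root-2 ≈ 1.414; 4:3 ≈ 1.333; silver ratio ≈ 2.414.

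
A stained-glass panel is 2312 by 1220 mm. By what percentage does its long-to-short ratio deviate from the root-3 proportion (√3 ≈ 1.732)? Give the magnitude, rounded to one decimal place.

Ratio = 2312 / 1220 ≈ 1.8951.
Ideal root-3 ≈ 1.7321. |1.8951 − 1.7321| / 1.7321 ≈ 9.41% → 9.4%.

9.4%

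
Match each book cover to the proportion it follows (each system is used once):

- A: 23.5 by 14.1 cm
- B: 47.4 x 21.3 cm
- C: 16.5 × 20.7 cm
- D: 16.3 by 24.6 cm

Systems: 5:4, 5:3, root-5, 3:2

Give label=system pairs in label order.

Ratios: A ≈ 1.667; B ≈ 2.225; C ≈ 1.255; D ≈ 1.509.
Targets: 5:4 ≈ 1.250; 5:3 ≈ 1.667; root-5 ≈ 2.236; 3:2 ≈ 1.500.

A=5:3, B=root-5, C=5:4, D=3:2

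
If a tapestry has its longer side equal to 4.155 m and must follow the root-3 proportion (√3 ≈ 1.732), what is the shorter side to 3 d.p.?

2.399 m

root-3 ≈ 1.73205.
Shorter side = 4.155 ÷ 1.73205 ≈ 2.39889 → 2.399 m.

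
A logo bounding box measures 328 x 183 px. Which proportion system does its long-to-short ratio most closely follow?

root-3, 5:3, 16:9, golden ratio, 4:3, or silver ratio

328/183 ≈ 1.792. Nearest candidates are 16:9 (1.778, off by 0.014) and root-3 (1.732, off by 0.060).

16:9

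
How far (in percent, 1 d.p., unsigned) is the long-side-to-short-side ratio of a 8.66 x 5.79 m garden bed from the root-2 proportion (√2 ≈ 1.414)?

Ratio = 8.66 / 5.79 ≈ 1.4957.
Ideal root-2 ≈ 1.4142. |1.4957 − 1.4142| / 1.4142 ≈ 5.76% → 5.8%.

5.8%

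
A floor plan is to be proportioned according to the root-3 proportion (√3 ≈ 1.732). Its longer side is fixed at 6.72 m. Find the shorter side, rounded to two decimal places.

root-3 ≈ 1.73205.
Shorter side = 6.72 ÷ 1.73205 ≈ 3.8798 → 3.88 m.

3.88 m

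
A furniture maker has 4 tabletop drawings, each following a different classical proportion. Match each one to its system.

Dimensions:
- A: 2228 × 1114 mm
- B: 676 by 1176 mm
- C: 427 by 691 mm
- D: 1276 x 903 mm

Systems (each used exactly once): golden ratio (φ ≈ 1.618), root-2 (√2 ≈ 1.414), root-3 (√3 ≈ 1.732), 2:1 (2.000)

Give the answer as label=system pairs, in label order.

A=2:1, B=root-3, C=golden ratio, D=root-2

A = 2228/1114 ≈ 2.000 → 2:1 (2.000)
B = 1176/676 ≈ 1.740 → root-3 (1.732)
C = 691/427 ≈ 1.618 → golden ratio (1.618)
D = 1276/903 ≈ 1.413 → root-2 (1.414)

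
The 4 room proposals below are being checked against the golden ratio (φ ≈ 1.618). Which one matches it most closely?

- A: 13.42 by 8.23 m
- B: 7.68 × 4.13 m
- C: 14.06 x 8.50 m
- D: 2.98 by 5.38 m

A

Ratios (long/short): A ≈ 1.631; B ≈ 1.860; C ≈ 1.654; D ≈ 1.805.
golden ratio ≈ 1.618; option A is nearest (Δ 0.013).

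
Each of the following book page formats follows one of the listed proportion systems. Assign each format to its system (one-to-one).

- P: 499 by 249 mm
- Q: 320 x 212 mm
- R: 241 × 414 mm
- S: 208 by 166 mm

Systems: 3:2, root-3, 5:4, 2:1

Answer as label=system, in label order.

P=2:1, Q=3:2, R=root-3, S=5:4

P = 499/249 ≈ 2.004 → 2:1 (2.000)
Q = 320/212 ≈ 1.509 → 3:2 (1.500)
R = 414/241 ≈ 1.718 → root-3 (1.732)
S = 208/166 ≈ 1.253 → 5:4 (1.250)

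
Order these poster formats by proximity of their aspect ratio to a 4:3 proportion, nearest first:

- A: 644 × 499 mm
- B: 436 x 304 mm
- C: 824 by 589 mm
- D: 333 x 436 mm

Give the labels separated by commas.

Ratios: A = 644 / 499 ≈ 1.291; B = 436 / 304 ≈ 1.434; C = 824 / 589 ≈ 1.399; D = 436 / 333 ≈ 1.309.
|Δ from 1.333|: A 0.042; B 0.101; C 0.066; D 0.024.

D, A, C, B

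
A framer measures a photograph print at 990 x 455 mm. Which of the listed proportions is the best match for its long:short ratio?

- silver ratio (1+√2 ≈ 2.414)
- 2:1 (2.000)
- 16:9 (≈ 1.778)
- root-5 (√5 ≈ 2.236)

990/455 ≈ 2.176. Nearest candidates are root-5 (2.236, off by 0.060) and 2:1 (2.000, off by 0.176).

root-5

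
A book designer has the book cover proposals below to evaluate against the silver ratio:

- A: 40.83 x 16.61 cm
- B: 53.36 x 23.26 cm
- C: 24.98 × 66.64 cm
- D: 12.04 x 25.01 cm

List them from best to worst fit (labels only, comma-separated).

Ratios: A = 40.83 / 16.61 ≈ 2.458; B = 53.36 / 23.26 ≈ 2.294; C = 66.64 / 24.98 ≈ 2.668; D = 25.01 / 12.04 ≈ 2.077.
|Δ from 2.414|: A 0.044; B 0.120; C 0.254; D 0.337.

A, B, C, D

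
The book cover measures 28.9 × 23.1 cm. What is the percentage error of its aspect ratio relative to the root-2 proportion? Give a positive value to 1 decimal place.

11.5%

Ratio = 28.9 / 23.1 ≈ 1.2511.
Ideal root-2 ≈ 1.4142. |1.2511 − 1.4142| / 1.4142 ≈ 11.53% → 11.5%.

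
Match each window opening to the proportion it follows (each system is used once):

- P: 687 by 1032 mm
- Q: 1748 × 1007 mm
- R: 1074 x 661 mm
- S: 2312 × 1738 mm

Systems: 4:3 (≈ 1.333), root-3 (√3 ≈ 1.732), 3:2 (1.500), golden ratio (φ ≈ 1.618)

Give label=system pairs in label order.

P=3:2, Q=root-3, R=golden ratio, S=4:3

P = 1032/687 ≈ 1.502 → 3:2 (1.500)
Q = 1748/1007 ≈ 1.736 → root-3 (1.732)
R = 1074/661 ≈ 1.625 → golden ratio (1.618)
S = 2312/1738 ≈ 1.330 → 4:3 (1.333)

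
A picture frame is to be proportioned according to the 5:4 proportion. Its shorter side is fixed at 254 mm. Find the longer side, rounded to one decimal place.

5:4 = 1.25000.
Longer side = 254 × 1.25000 ≈ 317.500 → 317.5 mm.

317.5 mm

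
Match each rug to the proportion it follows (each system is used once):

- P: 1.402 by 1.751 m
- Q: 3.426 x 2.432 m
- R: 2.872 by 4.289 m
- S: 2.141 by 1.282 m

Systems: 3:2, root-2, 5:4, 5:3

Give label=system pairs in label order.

Ratios: P ≈ 1.249; Q ≈ 1.409; R ≈ 1.493; S ≈ 1.670.
Targets: 3:2 ≈ 1.500; root-2 ≈ 1.414; 5:4 ≈ 1.250; 5:3 ≈ 1.667.

P=5:4, Q=root-2, R=3:2, S=5:3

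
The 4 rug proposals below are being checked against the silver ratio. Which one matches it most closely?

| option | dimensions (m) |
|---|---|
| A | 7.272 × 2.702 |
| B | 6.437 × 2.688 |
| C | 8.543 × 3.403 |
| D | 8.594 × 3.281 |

Ratios (long/short): A ≈ 2.691; B ≈ 2.395; C ≈ 2.510; D ≈ 2.619.
silver ratio ≈ 2.414; option B is nearest (Δ 0.019).

B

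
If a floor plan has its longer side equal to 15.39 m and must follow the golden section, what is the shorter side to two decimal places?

9.51 m

golden ratio ≈ 1.61803.
Shorter side = 15.39 ÷ 1.61803 ≈ 9.5116 → 9.51 m.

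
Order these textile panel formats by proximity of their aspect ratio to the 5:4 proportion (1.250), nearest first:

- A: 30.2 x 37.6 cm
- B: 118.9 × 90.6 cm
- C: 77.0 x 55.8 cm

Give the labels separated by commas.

A, B, C

A: 37.6/30.2 ≈ 1.245 → |1.245 − 1.250| = 0.005
B: 118.9/90.6 ≈ 1.312 → |1.312 − 1.250| = 0.062
C: 77.0/55.8 ≈ 1.380 → |1.380 − 1.250| = 0.130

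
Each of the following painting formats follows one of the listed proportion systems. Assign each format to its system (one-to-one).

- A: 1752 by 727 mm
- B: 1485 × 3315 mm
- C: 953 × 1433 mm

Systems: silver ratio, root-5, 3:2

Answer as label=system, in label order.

A=silver ratio, B=root-5, C=3:2

A = 1752/727 ≈ 2.410 → silver ratio (2.414)
B = 3315/1485 ≈ 2.232 → root-5 (2.236)
C = 1433/953 ≈ 1.504 → 3:2 (1.500)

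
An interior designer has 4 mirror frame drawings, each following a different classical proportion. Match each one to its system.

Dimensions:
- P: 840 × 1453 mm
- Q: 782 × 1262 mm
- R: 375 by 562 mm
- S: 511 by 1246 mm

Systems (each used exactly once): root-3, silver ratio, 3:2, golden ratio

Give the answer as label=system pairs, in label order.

P = 1453/840 ≈ 1.730 → root-3 (1.732)
Q = 1262/782 ≈ 1.614 → golden ratio (1.618)
R = 562/375 ≈ 1.499 → 3:2 (1.500)
S = 1246/511 ≈ 2.438 → silver ratio (2.414)

P=root-3, Q=golden ratio, R=3:2, S=silver ratio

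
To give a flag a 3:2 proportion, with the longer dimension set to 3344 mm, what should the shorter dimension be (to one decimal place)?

2229.3 mm

3:2 = 1.50000.
Shorter side = 3344 ÷ 1.50000 ≈ 2229.333 → 2229.3 mm.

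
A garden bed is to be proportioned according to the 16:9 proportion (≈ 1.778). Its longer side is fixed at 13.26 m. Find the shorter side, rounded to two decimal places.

7.46 m

16:9 ≈ 1.77778.
Shorter side = 13.26 ÷ 1.77778 ≈ 7.4587 → 7.46 m.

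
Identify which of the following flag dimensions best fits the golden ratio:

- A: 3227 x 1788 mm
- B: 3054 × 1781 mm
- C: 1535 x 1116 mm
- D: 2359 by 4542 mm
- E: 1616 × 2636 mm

Target golden ratio ≈ 1.618.
A: 1.805 (Δ0.187)  B: 1.715 (Δ0.097)  C: 1.375 (Δ0.243)  D: 1.925 (Δ0.307)  E: 1.631 (Δ0.013)

E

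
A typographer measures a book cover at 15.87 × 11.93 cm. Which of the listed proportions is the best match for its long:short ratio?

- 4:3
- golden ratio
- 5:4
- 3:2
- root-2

4:3

Ratio = 15.87 / 11.93 ≈ 1.330.
Distances: 4:3 1.333 (Δ 0.003); golden ratio 1.618 (Δ 0.288); 5:4 1.250 (Δ 0.080); 3:2 1.500 (Δ 0.170); root-2 1.414 (Δ 0.084).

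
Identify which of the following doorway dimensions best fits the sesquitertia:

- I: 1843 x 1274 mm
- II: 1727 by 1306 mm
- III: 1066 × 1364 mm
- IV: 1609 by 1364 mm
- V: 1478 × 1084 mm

II

Ratios (long/short): I ≈ 1.447; II ≈ 1.322; III ≈ 1.280; IV ≈ 1.180; V ≈ 1.363.
4:3 ≈ 1.333; option II is nearest (Δ 0.011).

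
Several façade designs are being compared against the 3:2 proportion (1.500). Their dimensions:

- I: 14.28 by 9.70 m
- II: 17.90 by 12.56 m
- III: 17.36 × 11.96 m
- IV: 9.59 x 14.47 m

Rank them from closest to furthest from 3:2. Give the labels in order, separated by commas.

I: 14.28/9.70 ≈ 1.472 → |1.472 − 1.500| = 0.028
II: 17.90/12.56 ≈ 1.425 → |1.425 − 1.500| = 0.075
III: 17.36/11.96 ≈ 1.452 → |1.452 − 1.500| = 0.048
IV: 14.47/9.59 ≈ 1.509 → |1.509 − 1.500| = 0.009

IV, I, III, II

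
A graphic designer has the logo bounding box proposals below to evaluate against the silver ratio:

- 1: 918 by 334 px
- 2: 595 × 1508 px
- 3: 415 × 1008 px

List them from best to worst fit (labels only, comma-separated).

3, 2, 1

Ratios: 1 = 918 / 334 ≈ 2.749; 2 = 1508 / 595 ≈ 2.534; 3 = 1008 / 415 ≈ 2.429.
|Δ from 2.414|: 1 0.335; 2 0.120; 3 0.015.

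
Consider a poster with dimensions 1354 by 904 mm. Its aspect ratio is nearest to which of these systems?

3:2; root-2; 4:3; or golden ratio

Ratio = 1354 / 904 ≈ 1.498.
Distances: 3:2 1.500 (Δ 0.002); root-2 1.414 (Δ 0.084); 4:3 1.333 (Δ 0.165); golden ratio 1.618 (Δ 0.120).

3:2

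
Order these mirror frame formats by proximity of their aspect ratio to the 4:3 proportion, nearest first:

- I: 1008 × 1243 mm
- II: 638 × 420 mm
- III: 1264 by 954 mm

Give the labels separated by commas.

I: 1243/1008 ≈ 1.233 → |1.233 − 1.333| = 0.100
II: 638/420 ≈ 1.519 → |1.519 − 1.333| = 0.186
III: 1264/954 ≈ 1.325 → |1.325 − 1.333| = 0.008

III, I, II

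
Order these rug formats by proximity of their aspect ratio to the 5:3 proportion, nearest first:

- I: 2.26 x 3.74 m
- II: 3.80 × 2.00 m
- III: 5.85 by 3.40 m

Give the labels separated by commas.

I, III, II

Ratios: I = 3.74 / 2.26 ≈ 1.655; II = 3.80 / 2.00 ≈ 1.900; III = 5.85 / 3.40 ≈ 1.721.
|Δ from 1.667|: I 0.012; II 0.233; III 0.054.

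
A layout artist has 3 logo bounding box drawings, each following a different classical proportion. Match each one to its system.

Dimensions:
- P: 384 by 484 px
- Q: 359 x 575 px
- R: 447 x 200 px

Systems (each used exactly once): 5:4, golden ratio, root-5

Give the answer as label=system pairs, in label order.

P = 484/384 ≈ 1.260 → 5:4 (1.250)
Q = 575/359 ≈ 1.602 → golden ratio (1.618)
R = 447/200 ≈ 2.235 → root-5 (2.236)

P=5:4, Q=golden ratio, R=root-5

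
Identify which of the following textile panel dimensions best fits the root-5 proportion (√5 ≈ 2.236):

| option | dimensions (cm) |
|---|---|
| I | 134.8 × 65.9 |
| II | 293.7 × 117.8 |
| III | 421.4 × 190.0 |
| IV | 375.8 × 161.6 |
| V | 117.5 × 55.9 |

Target root-5 ≈ 2.236.
I: 2.046 (Δ0.190)  II: 2.493 (Δ0.257)  III: 2.218 (Δ0.018)  IV: 2.325 (Δ0.089)  V: 2.102 (Δ0.134)

III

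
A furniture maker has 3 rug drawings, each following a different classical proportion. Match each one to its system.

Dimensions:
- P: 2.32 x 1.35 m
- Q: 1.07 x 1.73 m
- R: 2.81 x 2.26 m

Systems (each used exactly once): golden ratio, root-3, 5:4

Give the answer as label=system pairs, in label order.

Ratios: P ≈ 1.719; Q ≈ 1.617; R ≈ 1.243.
Targets: golden ratio ≈ 1.618; root-3 ≈ 1.732; 5:4 ≈ 1.250.

P=root-3, Q=golden ratio, R=5:4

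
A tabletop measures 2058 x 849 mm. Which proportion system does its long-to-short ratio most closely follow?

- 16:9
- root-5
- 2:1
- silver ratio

silver ratio

2058/849 ≈ 2.424. Nearest candidates are silver ratio (2.414, off by 0.010) and root-5 (2.236, off by 0.188).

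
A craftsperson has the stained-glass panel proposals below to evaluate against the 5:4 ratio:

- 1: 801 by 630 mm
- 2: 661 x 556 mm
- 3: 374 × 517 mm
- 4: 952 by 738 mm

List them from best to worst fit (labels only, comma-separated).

1: 801/630 ≈ 1.271 → |1.271 − 1.250| = 0.021
2: 661/556 ≈ 1.189 → |1.189 − 1.250| = 0.061
3: 517/374 ≈ 1.382 → |1.382 − 1.250| = 0.132
4: 952/738 ≈ 1.290 → |1.290 − 1.250| = 0.040

1, 4, 2, 3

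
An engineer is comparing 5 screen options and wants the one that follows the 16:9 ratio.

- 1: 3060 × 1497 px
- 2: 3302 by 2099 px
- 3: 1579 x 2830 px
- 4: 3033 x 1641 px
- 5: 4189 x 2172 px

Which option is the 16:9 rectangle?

Target 16:9 ≈ 1.778.
1: 2.044 (Δ0.266)  2: 1.573 (Δ0.205)  3: 1.792 (Δ0.014)  4: 1.848 (Δ0.070)  5: 1.929 (Δ0.151)

3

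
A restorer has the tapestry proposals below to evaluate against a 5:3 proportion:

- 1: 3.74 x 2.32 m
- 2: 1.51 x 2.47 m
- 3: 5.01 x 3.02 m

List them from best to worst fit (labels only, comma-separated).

1: 3.74/2.32 ≈ 1.612 → |1.612 − 1.667| = 0.055
2: 2.47/1.51 ≈ 1.636 → |1.636 − 1.667| = 0.031
3: 5.01/3.02 ≈ 1.659 → |1.659 − 1.667| = 0.008

3, 2, 1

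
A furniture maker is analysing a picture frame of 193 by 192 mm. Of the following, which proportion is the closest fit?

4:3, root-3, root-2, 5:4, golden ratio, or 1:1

1:1

193/192 ≈ 1.005. Nearest candidates are 1:1 (1.000, off by 0.005) and 5:4 (1.250, off by 0.245).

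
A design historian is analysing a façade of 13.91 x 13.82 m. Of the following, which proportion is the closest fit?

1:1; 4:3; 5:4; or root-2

Ratio = 13.91 / 13.82 ≈ 1.007.
Distances: 1:1 1.000 (Δ 0.007); 4:3 1.333 (Δ 0.326); 5:4 1.250 (Δ 0.243); root-2 1.414 (Δ 0.407).

1:1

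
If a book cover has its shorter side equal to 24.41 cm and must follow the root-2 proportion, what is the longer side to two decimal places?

root-2 ≈ 1.41421.
Longer side = 24.41 × 1.41421 ≈ 34.5209 → 34.52 cm.

34.52 cm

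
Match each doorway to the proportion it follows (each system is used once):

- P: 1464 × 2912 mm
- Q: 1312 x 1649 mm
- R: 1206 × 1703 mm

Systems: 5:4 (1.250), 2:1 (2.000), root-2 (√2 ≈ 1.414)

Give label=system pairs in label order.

P = 2912/1464 ≈ 1.989 → 2:1 (2.000)
Q = 1649/1312 ≈ 1.257 → 5:4 (1.250)
R = 1703/1206 ≈ 1.412 → root-2 (1.414)

P=2:1, Q=5:4, R=root-2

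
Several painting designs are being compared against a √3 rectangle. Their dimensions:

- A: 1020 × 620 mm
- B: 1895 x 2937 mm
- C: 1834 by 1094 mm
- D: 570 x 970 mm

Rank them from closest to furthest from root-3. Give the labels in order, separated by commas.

A: 1020/620 ≈ 1.645 → |1.645 − 1.732| = 0.087
B: 2937/1895 ≈ 1.550 → |1.550 − 1.732| = 0.182
C: 1834/1094 ≈ 1.676 → |1.676 − 1.732| = 0.056
D: 970/570 ≈ 1.702 → |1.702 − 1.732| = 0.030

D, C, A, B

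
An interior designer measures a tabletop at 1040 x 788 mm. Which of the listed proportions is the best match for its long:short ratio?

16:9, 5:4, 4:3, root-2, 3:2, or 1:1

Ratio = 1040 / 788 ≈ 1.320.
Distances: 16:9 1.778 (Δ 0.458); 5:4 1.250 (Δ 0.070); 4:3 1.333 (Δ 0.013); root-2 1.414 (Δ 0.094); 3:2 1.500 (Δ 0.180); 1:1 1.000 (Δ 0.320).

4:3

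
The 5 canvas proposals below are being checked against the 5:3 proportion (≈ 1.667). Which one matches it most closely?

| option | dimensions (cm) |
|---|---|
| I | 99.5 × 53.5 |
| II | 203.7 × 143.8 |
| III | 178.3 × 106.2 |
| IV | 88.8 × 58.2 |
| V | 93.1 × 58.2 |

Ratios (long/short): I ≈ 1.860; II ≈ 1.417; III ≈ 1.679; IV ≈ 1.526; V ≈ 1.600.
5:3 ≈ 1.667; option III is nearest (Δ 0.012).

III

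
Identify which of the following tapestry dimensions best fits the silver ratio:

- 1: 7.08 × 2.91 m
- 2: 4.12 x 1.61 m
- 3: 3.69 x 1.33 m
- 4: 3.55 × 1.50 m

Target silver ratio ≈ 2.414.
1: 2.433 (Δ0.019)  2: 2.559 (Δ0.145)  3: 2.774 (Δ0.360)  4: 2.367 (Δ0.047)

1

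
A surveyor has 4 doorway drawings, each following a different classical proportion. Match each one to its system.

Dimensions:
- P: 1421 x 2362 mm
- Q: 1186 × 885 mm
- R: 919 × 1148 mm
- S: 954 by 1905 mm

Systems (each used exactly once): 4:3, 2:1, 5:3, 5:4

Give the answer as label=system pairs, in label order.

P=5:3, Q=4:3, R=5:4, S=2:1

Ratios: P ≈ 1.662; Q ≈ 1.340; R ≈ 1.249; S ≈ 1.997.
Targets: 4:3 ≈ 1.333; 2:1 ≈ 2.000; 5:3 ≈ 1.667; 5:4 ≈ 1.250.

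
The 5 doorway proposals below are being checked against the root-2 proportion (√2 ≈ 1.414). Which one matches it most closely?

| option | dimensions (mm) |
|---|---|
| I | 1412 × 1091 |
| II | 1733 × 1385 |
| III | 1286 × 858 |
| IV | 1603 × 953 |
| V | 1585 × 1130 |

Target root-2 ≈ 1.414.
I: 1.294 (Δ0.120)  II: 1.251 (Δ0.163)  III: 1.499 (Δ0.085)  IV: 1.682 (Δ0.268)  V: 1.403 (Δ0.011)

V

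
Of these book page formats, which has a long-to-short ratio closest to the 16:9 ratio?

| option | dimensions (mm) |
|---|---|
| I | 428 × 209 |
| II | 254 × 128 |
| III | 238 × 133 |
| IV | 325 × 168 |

Ratios (long/short): I ≈ 2.048; II ≈ 1.984; III ≈ 1.789; IV ≈ 1.935.
16:9 ≈ 1.778; option III is nearest (Δ 0.011).

III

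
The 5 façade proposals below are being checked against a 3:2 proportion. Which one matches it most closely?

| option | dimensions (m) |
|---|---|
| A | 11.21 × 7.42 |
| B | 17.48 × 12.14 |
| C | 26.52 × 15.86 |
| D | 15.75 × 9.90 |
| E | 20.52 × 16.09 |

A

Ratios (long/short): A ≈ 1.511; B ≈ 1.440; C ≈ 1.672; D ≈ 1.591; E ≈ 1.275.
3:2 ≈ 1.500; option A is nearest (Δ 0.011).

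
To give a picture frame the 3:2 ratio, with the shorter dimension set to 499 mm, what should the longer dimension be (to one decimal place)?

3:2 = 1.50000.
Longer side = 499 × 1.50000 ≈ 748.500 → 748.5 mm.

748.5 mm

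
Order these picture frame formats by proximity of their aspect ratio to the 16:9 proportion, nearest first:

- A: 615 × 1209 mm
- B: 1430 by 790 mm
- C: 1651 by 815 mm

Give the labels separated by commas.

B, A, C

A: 1209/615 ≈ 1.966 → |1.966 − 1.778| = 0.188
B: 1430/790 ≈ 1.810 → |1.810 − 1.778| = 0.032
C: 1651/815 ≈ 2.026 → |2.026 − 1.778| = 0.248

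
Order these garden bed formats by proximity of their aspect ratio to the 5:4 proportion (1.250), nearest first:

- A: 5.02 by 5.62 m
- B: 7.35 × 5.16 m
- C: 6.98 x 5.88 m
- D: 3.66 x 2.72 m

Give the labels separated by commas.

A: 5.62/5.02 ≈ 1.120 → |1.120 − 1.250| = 0.130
B: 7.35/5.16 ≈ 1.424 → |1.424 − 1.250| = 0.174
C: 6.98/5.88 ≈ 1.187 → |1.187 − 1.250| = 0.063
D: 3.66/2.72 ≈ 1.346 → |1.346 − 1.250| = 0.096

C, D, A, B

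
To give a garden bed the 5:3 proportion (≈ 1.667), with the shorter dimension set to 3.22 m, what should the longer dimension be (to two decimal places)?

5.37 m

5:3 ≈ 1.66667.
Longer side = 3.22 × 1.66667 ≈ 5.3667 → 5.37 m.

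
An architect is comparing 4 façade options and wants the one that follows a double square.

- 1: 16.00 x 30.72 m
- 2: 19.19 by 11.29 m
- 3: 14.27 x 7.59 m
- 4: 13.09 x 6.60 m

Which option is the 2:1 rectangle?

Target 2:1 ≈ 2.000.
1: 1.920 (Δ0.080)  2: 1.700 (Δ0.300)  3: 1.880 (Δ0.120)  4: 1.983 (Δ0.017)

4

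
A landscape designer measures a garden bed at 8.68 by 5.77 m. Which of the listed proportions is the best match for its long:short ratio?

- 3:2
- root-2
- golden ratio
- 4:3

3:2

8.68/5.77 ≈ 1.504. Nearest candidates are 3:2 (1.500, off by 0.004) and root-2 (1.414, off by 0.090).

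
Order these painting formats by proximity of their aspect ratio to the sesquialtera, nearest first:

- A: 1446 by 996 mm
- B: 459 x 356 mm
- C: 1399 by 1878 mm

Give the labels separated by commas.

Ratios: A = 1446 / 996 ≈ 1.452; B = 459 / 356 ≈ 1.289; C = 1878 / 1399 ≈ 1.342.
|Δ from 1.500|: A 0.048; B 0.211; C 0.158.

A, C, B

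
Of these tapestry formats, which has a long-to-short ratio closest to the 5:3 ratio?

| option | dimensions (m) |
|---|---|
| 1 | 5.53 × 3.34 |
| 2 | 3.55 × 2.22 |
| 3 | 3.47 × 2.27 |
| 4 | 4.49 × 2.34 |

Target 5:3 ≈ 1.667.
1: 1.656 (Δ0.011)  2: 1.599 (Δ0.068)  3: 1.529 (Δ0.138)  4: 1.919 (Δ0.252)

1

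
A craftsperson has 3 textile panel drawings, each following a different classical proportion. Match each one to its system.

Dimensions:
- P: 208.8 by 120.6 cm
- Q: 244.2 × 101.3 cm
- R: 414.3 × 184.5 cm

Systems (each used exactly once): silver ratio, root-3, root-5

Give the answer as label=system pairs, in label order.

Ratios: P ≈ 1.731; Q ≈ 2.411; R ≈ 2.246.
Targets: silver ratio ≈ 2.414; root-3 ≈ 1.732; root-5 ≈ 2.236.

P=root-3, Q=silver ratio, R=root-5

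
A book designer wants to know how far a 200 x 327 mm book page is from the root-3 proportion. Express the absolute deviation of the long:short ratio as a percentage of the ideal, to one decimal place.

Ratio = 327 / 200 ≈ 1.6350.
Ideal root-3 ≈ 1.7321. |1.6350 − 1.7321| / 1.7321 ≈ 5.61% → 5.6%.

5.6%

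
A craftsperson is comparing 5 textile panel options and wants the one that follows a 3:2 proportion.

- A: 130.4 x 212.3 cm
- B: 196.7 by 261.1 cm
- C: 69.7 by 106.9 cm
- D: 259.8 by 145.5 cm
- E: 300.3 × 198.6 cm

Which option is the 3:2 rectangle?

Target 3:2 ≈ 1.500.
A: 1.628 (Δ0.128)  B: 1.327 (Δ0.173)  C: 1.534 (Δ0.034)  D: 1.786 (Δ0.286)  E: 1.512 (Δ0.012)

E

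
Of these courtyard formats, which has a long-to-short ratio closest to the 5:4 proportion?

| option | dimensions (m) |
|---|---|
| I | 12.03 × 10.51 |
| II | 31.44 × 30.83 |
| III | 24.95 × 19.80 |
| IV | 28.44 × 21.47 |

Target 5:4 ≈ 1.250.
I: 1.145 (Δ0.105)  II: 1.020 (Δ0.230)  III: 1.260 (Δ0.010)  IV: 1.325 (Δ0.075)

III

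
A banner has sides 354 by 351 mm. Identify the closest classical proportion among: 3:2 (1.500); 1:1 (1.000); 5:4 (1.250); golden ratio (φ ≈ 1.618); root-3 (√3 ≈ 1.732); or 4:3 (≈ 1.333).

354/351 ≈ 1.009. Nearest candidates are 1:1 (1.000, off by 0.009) and 5:4 (1.250, off by 0.241).

1:1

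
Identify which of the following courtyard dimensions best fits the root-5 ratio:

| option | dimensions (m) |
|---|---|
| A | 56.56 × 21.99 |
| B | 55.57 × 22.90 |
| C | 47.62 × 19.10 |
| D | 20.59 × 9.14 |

D

Target root-5 ≈ 2.236.
A: 2.572 (Δ0.336)  B: 2.427 (Δ0.191)  C: 2.493 (Δ0.257)  D: 2.253 (Δ0.017)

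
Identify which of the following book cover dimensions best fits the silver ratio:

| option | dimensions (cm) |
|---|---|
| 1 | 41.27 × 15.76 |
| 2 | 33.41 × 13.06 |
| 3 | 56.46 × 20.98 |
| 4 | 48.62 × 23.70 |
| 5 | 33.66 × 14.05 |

5

Ratios (long/short): 1 ≈ 2.619; 2 ≈ 2.558; 3 ≈ 2.691; 4 ≈ 2.051; 5 ≈ 2.396.
silver ratio ≈ 2.414; option 5 is nearest (Δ 0.018).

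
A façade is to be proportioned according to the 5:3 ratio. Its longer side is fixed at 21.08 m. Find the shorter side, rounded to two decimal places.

5:3 ≈ 1.66667.
Shorter side = 21.08 ÷ 1.66667 ≈ 12.6480 → 12.65 m.

12.65 m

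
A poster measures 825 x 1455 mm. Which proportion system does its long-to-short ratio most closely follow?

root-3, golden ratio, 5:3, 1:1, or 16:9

16:9

Ratio = 1455 / 825 ≈ 1.764.
Distances: root-3 1.732 (Δ 0.032); golden ratio 1.618 (Δ 0.146); 5:3 1.667 (Δ 0.097); 1:1 1.000 (Δ 0.764); 16:9 1.778 (Δ 0.014).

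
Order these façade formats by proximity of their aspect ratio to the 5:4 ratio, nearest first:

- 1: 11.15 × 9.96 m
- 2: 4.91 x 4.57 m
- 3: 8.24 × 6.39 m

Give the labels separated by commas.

3, 1, 2

1: 11.15/9.96 ≈ 1.119 → |1.119 − 1.250| = 0.131
2: 4.91/4.57 ≈ 1.074 → |1.074 − 1.250| = 0.176
3: 8.24/6.39 ≈ 1.290 → |1.290 − 1.250| = 0.040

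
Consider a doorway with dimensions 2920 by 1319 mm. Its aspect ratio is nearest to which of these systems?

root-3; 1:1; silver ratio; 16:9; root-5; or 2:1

root-5

Ratio = 2920 / 1319 ≈ 2.214.
Distances: root-3 1.732 (Δ 0.482); 1:1 1.000 (Δ 1.214); silver ratio 2.414 (Δ 0.200); 16:9 1.778 (Δ 0.436); root-5 2.236 (Δ 0.022); 2:1 2.000 (Δ 0.214).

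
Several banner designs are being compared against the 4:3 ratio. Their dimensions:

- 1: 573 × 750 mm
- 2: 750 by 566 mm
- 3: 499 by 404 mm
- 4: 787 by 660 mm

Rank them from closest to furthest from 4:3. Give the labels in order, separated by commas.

2, 1, 3, 4

1: 750/573 ≈ 1.309 → |1.309 − 1.333| = 0.024
2: 750/566 ≈ 1.325 → |1.325 − 1.333| = 0.008
3: 499/404 ≈ 1.235 → |1.235 − 1.333| = 0.098
4: 787/660 ≈ 1.192 → |1.192 − 1.333| = 0.141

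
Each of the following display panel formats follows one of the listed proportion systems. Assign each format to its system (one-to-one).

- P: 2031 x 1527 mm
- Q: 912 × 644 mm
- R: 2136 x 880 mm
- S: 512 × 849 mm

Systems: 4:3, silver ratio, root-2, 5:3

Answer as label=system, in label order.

Ratios: P ≈ 1.330; Q ≈ 1.416; R ≈ 2.427; S ≈ 1.658.
Targets: 4:3 ≈ 1.333; silver ratio ≈ 2.414; root-2 ≈ 1.414; 5:3 ≈ 1.667.

P=4:3, Q=root-2, R=silver ratio, S=5:3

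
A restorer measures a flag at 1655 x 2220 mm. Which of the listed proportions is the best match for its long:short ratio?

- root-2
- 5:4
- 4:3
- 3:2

4:3

Ratio = 2220 / 1655 ≈ 1.341.
Distances: root-2 1.414 (Δ 0.073); 5:4 1.250 (Δ 0.091); 4:3 1.333 (Δ 0.008); 3:2 1.500 (Δ 0.159).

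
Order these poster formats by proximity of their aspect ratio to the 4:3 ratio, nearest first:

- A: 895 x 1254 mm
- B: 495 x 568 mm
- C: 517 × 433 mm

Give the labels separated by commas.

A, C, B

Ratios: A = 1254 / 895 ≈ 1.401; B = 568 / 495 ≈ 1.147; C = 517 / 433 ≈ 1.194.
|Δ from 1.333|: A 0.068; B 0.186; C 0.139.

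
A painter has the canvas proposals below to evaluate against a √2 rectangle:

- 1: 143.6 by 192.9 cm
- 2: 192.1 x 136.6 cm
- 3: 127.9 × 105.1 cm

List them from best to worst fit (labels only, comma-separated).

2, 1, 3

1: 192.9/143.6 ≈ 1.343 → |1.343 − 1.414| = 0.071
2: 192.1/136.6 ≈ 1.406 → |1.406 − 1.414| = 0.008
3: 127.9/105.1 ≈ 1.217 → |1.217 − 1.414| = 0.197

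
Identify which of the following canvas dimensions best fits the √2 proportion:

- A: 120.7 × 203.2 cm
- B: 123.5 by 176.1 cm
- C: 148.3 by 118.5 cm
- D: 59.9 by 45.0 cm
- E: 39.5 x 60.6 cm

Target root-2 ≈ 1.414.
A: 1.684 (Δ0.270)  B: 1.426 (Δ0.012)  C: 1.251 (Δ0.163)  D: 1.331 (Δ0.083)  E: 1.534 (Δ0.120)

B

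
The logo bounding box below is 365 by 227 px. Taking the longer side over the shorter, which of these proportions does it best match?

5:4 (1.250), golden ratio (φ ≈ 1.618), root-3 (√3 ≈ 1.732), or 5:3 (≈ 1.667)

Ratio = 365 / 227 ≈ 1.608.
Distances: 5:4 1.250 (Δ 0.358); golden ratio 1.618 (Δ 0.010); root-3 1.732 (Δ 0.124); 5:3 1.667 (Δ 0.059).

golden ratio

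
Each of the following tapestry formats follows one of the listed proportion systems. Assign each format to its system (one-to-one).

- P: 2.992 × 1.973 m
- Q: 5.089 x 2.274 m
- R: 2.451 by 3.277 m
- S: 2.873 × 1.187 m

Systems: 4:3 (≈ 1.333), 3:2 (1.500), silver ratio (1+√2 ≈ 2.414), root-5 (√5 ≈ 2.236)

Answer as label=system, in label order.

Ratios: P ≈ 1.516; Q ≈ 2.238; R ≈ 1.337; S ≈ 2.420.
Targets: 4:3 ≈ 1.333; 3:2 ≈ 1.500; silver ratio ≈ 2.414; root-5 ≈ 2.236.

P=3:2, Q=root-5, R=4:3, S=silver ratio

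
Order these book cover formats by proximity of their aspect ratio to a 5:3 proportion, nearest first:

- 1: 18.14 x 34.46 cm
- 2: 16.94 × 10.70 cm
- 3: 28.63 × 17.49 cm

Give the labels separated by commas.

3, 2, 1

1: 34.46/18.14 ≈ 1.900 → |1.900 − 1.667| = 0.233
2: 16.94/10.70 ≈ 1.583 → |1.583 − 1.667| = 0.084
3: 28.63/17.49 ≈ 1.637 → |1.637 − 1.667| = 0.030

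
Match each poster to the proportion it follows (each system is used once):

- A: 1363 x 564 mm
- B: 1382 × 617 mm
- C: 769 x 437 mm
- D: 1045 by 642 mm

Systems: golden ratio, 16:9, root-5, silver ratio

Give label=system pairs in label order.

A = 1363/564 ≈ 2.417 → silver ratio (2.414)
B = 1382/617 ≈ 2.240 → root-5 (2.236)
C = 769/437 ≈ 1.760 → 16:9 (1.778)
D = 1045/642 ≈ 1.628 → golden ratio (1.618)

A=silver ratio, B=root-5, C=16:9, D=golden ratio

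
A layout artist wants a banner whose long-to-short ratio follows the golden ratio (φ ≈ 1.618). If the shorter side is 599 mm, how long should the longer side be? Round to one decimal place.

golden ratio ≈ 1.61803.
Longer side = 599 × 1.61803 ≈ 969.200 → 969.2 mm.

969.2 mm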